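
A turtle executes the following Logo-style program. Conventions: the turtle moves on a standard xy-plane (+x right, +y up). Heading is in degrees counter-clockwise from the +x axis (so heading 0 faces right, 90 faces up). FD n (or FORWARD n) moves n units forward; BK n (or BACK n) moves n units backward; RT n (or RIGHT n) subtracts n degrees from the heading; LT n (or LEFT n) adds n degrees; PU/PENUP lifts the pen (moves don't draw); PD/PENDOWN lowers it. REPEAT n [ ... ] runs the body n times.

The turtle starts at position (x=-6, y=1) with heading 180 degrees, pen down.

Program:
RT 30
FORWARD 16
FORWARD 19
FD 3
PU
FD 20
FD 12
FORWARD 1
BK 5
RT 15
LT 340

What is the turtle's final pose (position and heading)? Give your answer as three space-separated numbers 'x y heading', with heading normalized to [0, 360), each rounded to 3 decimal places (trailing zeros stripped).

Executing turtle program step by step:
Start: pos=(-6,1), heading=180, pen down
RT 30: heading 180 -> 150
FD 16: (-6,1) -> (-19.856,9) [heading=150, draw]
FD 19: (-19.856,9) -> (-36.311,18.5) [heading=150, draw]
FD 3: (-36.311,18.5) -> (-38.909,20) [heading=150, draw]
PU: pen up
FD 20: (-38.909,20) -> (-56.229,30) [heading=150, move]
FD 12: (-56.229,30) -> (-66.622,36) [heading=150, move]
FD 1: (-66.622,36) -> (-67.488,36.5) [heading=150, move]
BK 5: (-67.488,36.5) -> (-63.158,34) [heading=150, move]
RT 15: heading 150 -> 135
LT 340: heading 135 -> 115
Final: pos=(-63.158,34), heading=115, 3 segment(s) drawn

Answer: -63.158 34 115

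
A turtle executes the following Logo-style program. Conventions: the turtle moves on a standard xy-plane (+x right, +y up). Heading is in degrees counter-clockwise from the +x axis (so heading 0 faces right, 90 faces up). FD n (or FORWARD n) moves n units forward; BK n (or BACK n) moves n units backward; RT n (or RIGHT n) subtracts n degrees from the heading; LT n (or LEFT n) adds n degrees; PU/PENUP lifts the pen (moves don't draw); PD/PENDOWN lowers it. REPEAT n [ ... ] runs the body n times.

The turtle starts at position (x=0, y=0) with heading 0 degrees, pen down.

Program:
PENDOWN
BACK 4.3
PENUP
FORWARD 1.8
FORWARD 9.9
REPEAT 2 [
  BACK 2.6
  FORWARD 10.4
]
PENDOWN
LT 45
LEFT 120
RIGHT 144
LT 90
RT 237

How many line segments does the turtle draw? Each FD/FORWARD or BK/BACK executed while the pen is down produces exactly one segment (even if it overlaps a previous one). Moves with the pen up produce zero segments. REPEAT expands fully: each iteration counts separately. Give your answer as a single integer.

Executing turtle program step by step:
Start: pos=(0,0), heading=0, pen down
PD: pen down
BK 4.3: (0,0) -> (-4.3,0) [heading=0, draw]
PU: pen up
FD 1.8: (-4.3,0) -> (-2.5,0) [heading=0, move]
FD 9.9: (-2.5,0) -> (7.4,0) [heading=0, move]
REPEAT 2 [
  -- iteration 1/2 --
  BK 2.6: (7.4,0) -> (4.8,0) [heading=0, move]
  FD 10.4: (4.8,0) -> (15.2,0) [heading=0, move]
  -- iteration 2/2 --
  BK 2.6: (15.2,0) -> (12.6,0) [heading=0, move]
  FD 10.4: (12.6,0) -> (23,0) [heading=0, move]
]
PD: pen down
LT 45: heading 0 -> 45
LT 120: heading 45 -> 165
RT 144: heading 165 -> 21
LT 90: heading 21 -> 111
RT 237: heading 111 -> 234
Final: pos=(23,0), heading=234, 1 segment(s) drawn
Segments drawn: 1

Answer: 1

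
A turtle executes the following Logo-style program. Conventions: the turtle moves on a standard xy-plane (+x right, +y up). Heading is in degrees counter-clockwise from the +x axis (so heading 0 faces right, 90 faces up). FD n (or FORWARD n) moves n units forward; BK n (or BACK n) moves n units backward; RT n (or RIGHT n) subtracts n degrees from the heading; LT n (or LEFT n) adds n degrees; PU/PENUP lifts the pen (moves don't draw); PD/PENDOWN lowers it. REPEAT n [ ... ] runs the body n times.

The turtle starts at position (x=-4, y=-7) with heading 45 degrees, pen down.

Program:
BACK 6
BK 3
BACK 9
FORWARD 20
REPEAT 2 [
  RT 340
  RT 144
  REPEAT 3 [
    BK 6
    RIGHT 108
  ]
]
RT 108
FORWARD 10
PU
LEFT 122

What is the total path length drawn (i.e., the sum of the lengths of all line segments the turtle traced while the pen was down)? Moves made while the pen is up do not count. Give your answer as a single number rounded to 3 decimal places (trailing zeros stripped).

Executing turtle program step by step:
Start: pos=(-4,-7), heading=45, pen down
BK 6: (-4,-7) -> (-8.243,-11.243) [heading=45, draw]
BK 3: (-8.243,-11.243) -> (-10.364,-13.364) [heading=45, draw]
BK 9: (-10.364,-13.364) -> (-16.728,-19.728) [heading=45, draw]
FD 20: (-16.728,-19.728) -> (-2.586,-5.586) [heading=45, draw]
REPEAT 2 [
  -- iteration 1/2 --
  RT 340: heading 45 -> 65
  RT 144: heading 65 -> 281
  REPEAT 3 [
    -- iteration 1/3 --
    BK 6: (-2.586,-5.586) -> (-3.731,0.304) [heading=281, draw]
    RT 108: heading 281 -> 173
    -- iteration 2/3 --
    BK 6: (-3.731,0.304) -> (2.225,-0.427) [heading=173, draw]
    RT 108: heading 173 -> 65
    -- iteration 3/3 --
    BK 6: (2.225,-0.427) -> (-0.311,-5.865) [heading=65, draw]
    RT 108: heading 65 -> 317
  ]
  -- iteration 2/2 --
  RT 340: heading 317 -> 337
  RT 144: heading 337 -> 193
  REPEAT 3 [
    -- iteration 1/3 --
    BK 6: (-0.311,-5.865) -> (5.535,-4.515) [heading=193, draw]
    RT 108: heading 193 -> 85
    -- iteration 2/3 --
    BK 6: (5.535,-4.515) -> (5.012,-10.493) [heading=85, draw]
    RT 108: heading 85 -> 337
    -- iteration 3/3 --
    BK 6: (5.012,-10.493) -> (-0.511,-8.148) [heading=337, draw]
    RT 108: heading 337 -> 229
  ]
]
RT 108: heading 229 -> 121
FD 10: (-0.511,-8.148) -> (-5.661,0.424) [heading=121, draw]
PU: pen up
LT 122: heading 121 -> 243
Final: pos=(-5.661,0.424), heading=243, 11 segment(s) drawn

Segment lengths:
  seg 1: (-4,-7) -> (-8.243,-11.243), length = 6
  seg 2: (-8.243,-11.243) -> (-10.364,-13.364), length = 3
  seg 3: (-10.364,-13.364) -> (-16.728,-19.728), length = 9
  seg 4: (-16.728,-19.728) -> (-2.586,-5.586), length = 20
  seg 5: (-2.586,-5.586) -> (-3.731,0.304), length = 6
  seg 6: (-3.731,0.304) -> (2.225,-0.427), length = 6
  seg 7: (2.225,-0.427) -> (-0.311,-5.865), length = 6
  seg 8: (-0.311,-5.865) -> (5.535,-4.515), length = 6
  seg 9: (5.535,-4.515) -> (5.012,-10.493), length = 6
  seg 10: (5.012,-10.493) -> (-0.511,-8.148), length = 6
  seg 11: (-0.511,-8.148) -> (-5.661,0.424), length = 10
Total = 84

Answer: 84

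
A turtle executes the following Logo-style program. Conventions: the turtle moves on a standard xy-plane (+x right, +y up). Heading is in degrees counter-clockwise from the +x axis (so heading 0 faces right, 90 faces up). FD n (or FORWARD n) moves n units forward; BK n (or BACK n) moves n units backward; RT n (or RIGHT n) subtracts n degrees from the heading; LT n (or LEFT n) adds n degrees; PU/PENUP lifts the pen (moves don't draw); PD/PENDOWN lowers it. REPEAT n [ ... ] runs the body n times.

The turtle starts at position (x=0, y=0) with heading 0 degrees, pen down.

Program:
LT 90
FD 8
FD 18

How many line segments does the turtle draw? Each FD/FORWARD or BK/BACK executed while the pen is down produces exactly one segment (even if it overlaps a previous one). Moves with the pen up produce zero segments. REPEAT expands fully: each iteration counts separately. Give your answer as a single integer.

Answer: 2

Derivation:
Executing turtle program step by step:
Start: pos=(0,0), heading=0, pen down
LT 90: heading 0 -> 90
FD 8: (0,0) -> (0,8) [heading=90, draw]
FD 18: (0,8) -> (0,26) [heading=90, draw]
Final: pos=(0,26), heading=90, 2 segment(s) drawn
Segments drawn: 2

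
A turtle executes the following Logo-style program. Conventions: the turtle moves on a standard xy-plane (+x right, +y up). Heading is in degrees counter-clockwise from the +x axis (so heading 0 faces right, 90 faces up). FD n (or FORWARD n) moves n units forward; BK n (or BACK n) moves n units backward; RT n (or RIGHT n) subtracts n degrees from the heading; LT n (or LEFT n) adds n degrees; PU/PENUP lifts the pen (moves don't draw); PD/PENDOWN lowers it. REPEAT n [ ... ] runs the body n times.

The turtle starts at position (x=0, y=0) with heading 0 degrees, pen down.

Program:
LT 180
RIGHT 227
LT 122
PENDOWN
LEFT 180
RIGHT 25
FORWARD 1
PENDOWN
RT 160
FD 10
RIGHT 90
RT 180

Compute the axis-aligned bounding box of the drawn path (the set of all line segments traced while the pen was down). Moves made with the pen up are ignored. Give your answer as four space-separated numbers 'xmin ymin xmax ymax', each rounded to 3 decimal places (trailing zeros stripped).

Answer: -0.643 -0.766 2.777 8.631

Derivation:
Executing turtle program step by step:
Start: pos=(0,0), heading=0, pen down
LT 180: heading 0 -> 180
RT 227: heading 180 -> 313
LT 122: heading 313 -> 75
PD: pen down
LT 180: heading 75 -> 255
RT 25: heading 255 -> 230
FD 1: (0,0) -> (-0.643,-0.766) [heading=230, draw]
PD: pen down
RT 160: heading 230 -> 70
FD 10: (-0.643,-0.766) -> (2.777,8.631) [heading=70, draw]
RT 90: heading 70 -> 340
RT 180: heading 340 -> 160
Final: pos=(2.777,8.631), heading=160, 2 segment(s) drawn

Segment endpoints: x in {-0.643, 0, 2.777}, y in {-0.766, 0, 8.631}
xmin=-0.643, ymin=-0.766, xmax=2.777, ymax=8.631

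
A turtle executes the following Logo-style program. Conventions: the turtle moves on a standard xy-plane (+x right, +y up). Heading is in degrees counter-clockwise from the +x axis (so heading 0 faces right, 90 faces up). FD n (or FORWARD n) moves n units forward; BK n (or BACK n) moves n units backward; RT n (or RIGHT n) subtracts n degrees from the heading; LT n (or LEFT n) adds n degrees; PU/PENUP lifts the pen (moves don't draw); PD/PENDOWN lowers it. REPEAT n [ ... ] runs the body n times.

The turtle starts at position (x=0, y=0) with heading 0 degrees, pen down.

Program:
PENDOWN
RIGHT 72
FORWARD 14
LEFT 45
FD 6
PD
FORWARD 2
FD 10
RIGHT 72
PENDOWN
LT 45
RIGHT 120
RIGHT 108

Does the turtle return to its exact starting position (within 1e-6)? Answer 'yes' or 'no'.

Answer: no

Derivation:
Executing turtle program step by step:
Start: pos=(0,0), heading=0, pen down
PD: pen down
RT 72: heading 0 -> 288
FD 14: (0,0) -> (4.326,-13.315) [heading=288, draw]
LT 45: heading 288 -> 333
FD 6: (4.326,-13.315) -> (9.672,-16.039) [heading=333, draw]
PD: pen down
FD 2: (9.672,-16.039) -> (11.454,-16.947) [heading=333, draw]
FD 10: (11.454,-16.947) -> (20.364,-21.487) [heading=333, draw]
RT 72: heading 333 -> 261
PD: pen down
LT 45: heading 261 -> 306
RT 120: heading 306 -> 186
RT 108: heading 186 -> 78
Final: pos=(20.364,-21.487), heading=78, 4 segment(s) drawn

Start position: (0, 0)
Final position: (20.364, -21.487)
Distance = 29.604; >= 1e-6 -> NOT closed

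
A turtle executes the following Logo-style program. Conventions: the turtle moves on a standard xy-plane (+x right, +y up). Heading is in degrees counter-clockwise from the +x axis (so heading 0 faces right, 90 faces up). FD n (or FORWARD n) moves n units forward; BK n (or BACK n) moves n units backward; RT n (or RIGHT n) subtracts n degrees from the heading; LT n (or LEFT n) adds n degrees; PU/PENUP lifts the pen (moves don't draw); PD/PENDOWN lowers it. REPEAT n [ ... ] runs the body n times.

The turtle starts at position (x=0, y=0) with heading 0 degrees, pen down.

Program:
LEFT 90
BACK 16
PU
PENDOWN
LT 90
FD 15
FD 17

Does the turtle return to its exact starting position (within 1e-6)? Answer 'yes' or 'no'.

Executing turtle program step by step:
Start: pos=(0,0), heading=0, pen down
LT 90: heading 0 -> 90
BK 16: (0,0) -> (0,-16) [heading=90, draw]
PU: pen up
PD: pen down
LT 90: heading 90 -> 180
FD 15: (0,-16) -> (-15,-16) [heading=180, draw]
FD 17: (-15,-16) -> (-32,-16) [heading=180, draw]
Final: pos=(-32,-16), heading=180, 3 segment(s) drawn

Start position: (0, 0)
Final position: (-32, -16)
Distance = 35.777; >= 1e-6 -> NOT closed

Answer: no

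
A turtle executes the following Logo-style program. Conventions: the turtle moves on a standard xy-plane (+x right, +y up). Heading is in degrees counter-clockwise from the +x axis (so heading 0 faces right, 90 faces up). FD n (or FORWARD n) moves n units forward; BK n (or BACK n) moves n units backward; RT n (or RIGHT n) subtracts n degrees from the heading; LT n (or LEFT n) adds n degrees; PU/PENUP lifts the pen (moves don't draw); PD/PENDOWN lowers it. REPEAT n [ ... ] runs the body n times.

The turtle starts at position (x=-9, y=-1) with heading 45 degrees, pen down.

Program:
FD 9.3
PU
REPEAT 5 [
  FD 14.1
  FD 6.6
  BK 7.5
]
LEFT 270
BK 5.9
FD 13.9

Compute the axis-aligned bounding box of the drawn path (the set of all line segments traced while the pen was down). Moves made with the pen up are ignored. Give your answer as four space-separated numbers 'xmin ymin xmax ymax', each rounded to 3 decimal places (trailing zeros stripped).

Executing turtle program step by step:
Start: pos=(-9,-1), heading=45, pen down
FD 9.3: (-9,-1) -> (-2.424,5.576) [heading=45, draw]
PU: pen up
REPEAT 5 [
  -- iteration 1/5 --
  FD 14.1: (-2.424,5.576) -> (7.546,15.546) [heading=45, move]
  FD 6.6: (7.546,15.546) -> (12.213,20.213) [heading=45, move]
  BK 7.5: (12.213,20.213) -> (6.91,14.91) [heading=45, move]
  -- iteration 2/5 --
  FD 14.1: (6.91,14.91) -> (16.88,24.88) [heading=45, move]
  FD 6.6: (16.88,24.88) -> (21.547,29.547) [heading=45, move]
  BK 7.5: (21.547,29.547) -> (16.244,24.244) [heading=45, move]
  -- iteration 3/5 --
  FD 14.1: (16.244,24.244) -> (26.214,34.214) [heading=45, move]
  FD 6.6: (26.214,34.214) -> (30.881,38.881) [heading=45, move]
  BK 7.5: (30.881,38.881) -> (25.578,33.578) [heading=45, move]
  -- iteration 4/5 --
  FD 14.1: (25.578,33.578) -> (35.548,43.548) [heading=45, move]
  FD 6.6: (35.548,43.548) -> (40.215,48.215) [heading=45, move]
  BK 7.5: (40.215,48.215) -> (34.911,42.911) [heading=45, move]
  -- iteration 5/5 --
  FD 14.1: (34.911,42.911) -> (44.882,52.882) [heading=45, move]
  FD 6.6: (44.882,52.882) -> (49.548,57.548) [heading=45, move]
  BK 7.5: (49.548,57.548) -> (44.245,52.245) [heading=45, move]
]
LT 270: heading 45 -> 315
BK 5.9: (44.245,52.245) -> (40.073,56.417) [heading=315, move]
FD 13.9: (40.073,56.417) -> (49.902,46.588) [heading=315, move]
Final: pos=(49.902,46.588), heading=315, 1 segment(s) drawn

Segment endpoints: x in {-9, -2.424}, y in {-1, 5.576}
xmin=-9, ymin=-1, xmax=-2.424, ymax=5.576

Answer: -9 -1 -2.424 5.576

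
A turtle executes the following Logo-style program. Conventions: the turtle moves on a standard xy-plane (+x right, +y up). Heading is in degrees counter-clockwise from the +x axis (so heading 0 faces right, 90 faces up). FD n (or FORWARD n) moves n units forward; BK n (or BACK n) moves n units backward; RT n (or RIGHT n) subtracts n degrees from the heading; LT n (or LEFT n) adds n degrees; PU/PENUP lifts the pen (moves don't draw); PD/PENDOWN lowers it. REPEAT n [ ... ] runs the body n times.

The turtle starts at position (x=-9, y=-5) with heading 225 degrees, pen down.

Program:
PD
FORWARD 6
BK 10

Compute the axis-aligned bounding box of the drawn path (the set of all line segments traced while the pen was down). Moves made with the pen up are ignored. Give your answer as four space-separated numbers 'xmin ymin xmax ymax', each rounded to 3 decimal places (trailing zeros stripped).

Executing turtle program step by step:
Start: pos=(-9,-5), heading=225, pen down
PD: pen down
FD 6: (-9,-5) -> (-13.243,-9.243) [heading=225, draw]
BK 10: (-13.243,-9.243) -> (-6.172,-2.172) [heading=225, draw]
Final: pos=(-6.172,-2.172), heading=225, 2 segment(s) drawn

Segment endpoints: x in {-13.243, -9, -6.172}, y in {-9.243, -5, -2.172}
xmin=-13.243, ymin=-9.243, xmax=-6.172, ymax=-2.172

Answer: -13.243 -9.243 -6.172 -2.172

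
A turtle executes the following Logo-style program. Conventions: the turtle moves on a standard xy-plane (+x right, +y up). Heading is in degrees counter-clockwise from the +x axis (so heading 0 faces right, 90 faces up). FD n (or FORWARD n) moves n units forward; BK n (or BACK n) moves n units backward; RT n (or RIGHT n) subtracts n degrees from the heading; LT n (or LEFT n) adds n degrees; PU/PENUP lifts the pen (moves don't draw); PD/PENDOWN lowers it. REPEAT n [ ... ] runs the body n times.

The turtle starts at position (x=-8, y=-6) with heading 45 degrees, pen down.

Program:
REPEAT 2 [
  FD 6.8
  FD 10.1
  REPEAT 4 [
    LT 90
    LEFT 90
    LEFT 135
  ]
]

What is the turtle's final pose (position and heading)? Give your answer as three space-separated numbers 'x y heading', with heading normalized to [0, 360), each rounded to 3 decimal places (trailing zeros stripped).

Answer: -8 -6 45

Derivation:
Executing turtle program step by step:
Start: pos=(-8,-6), heading=45, pen down
REPEAT 2 [
  -- iteration 1/2 --
  FD 6.8: (-8,-6) -> (-3.192,-1.192) [heading=45, draw]
  FD 10.1: (-3.192,-1.192) -> (3.95,5.95) [heading=45, draw]
  REPEAT 4 [
    -- iteration 1/4 --
    LT 90: heading 45 -> 135
    LT 90: heading 135 -> 225
    LT 135: heading 225 -> 0
    -- iteration 2/4 --
    LT 90: heading 0 -> 90
    LT 90: heading 90 -> 180
    LT 135: heading 180 -> 315
    -- iteration 3/4 --
    LT 90: heading 315 -> 45
    LT 90: heading 45 -> 135
    LT 135: heading 135 -> 270
    -- iteration 4/4 --
    LT 90: heading 270 -> 0
    LT 90: heading 0 -> 90
    LT 135: heading 90 -> 225
  ]
  -- iteration 2/2 --
  FD 6.8: (3.95,5.95) -> (-0.858,1.142) [heading=225, draw]
  FD 10.1: (-0.858,1.142) -> (-8,-6) [heading=225, draw]
  REPEAT 4 [
    -- iteration 1/4 --
    LT 90: heading 225 -> 315
    LT 90: heading 315 -> 45
    LT 135: heading 45 -> 180
    -- iteration 2/4 --
    LT 90: heading 180 -> 270
    LT 90: heading 270 -> 0
    LT 135: heading 0 -> 135
    -- iteration 3/4 --
    LT 90: heading 135 -> 225
    LT 90: heading 225 -> 315
    LT 135: heading 315 -> 90
    -- iteration 4/4 --
    LT 90: heading 90 -> 180
    LT 90: heading 180 -> 270
    LT 135: heading 270 -> 45
  ]
]
Final: pos=(-8,-6), heading=45, 4 segment(s) drawn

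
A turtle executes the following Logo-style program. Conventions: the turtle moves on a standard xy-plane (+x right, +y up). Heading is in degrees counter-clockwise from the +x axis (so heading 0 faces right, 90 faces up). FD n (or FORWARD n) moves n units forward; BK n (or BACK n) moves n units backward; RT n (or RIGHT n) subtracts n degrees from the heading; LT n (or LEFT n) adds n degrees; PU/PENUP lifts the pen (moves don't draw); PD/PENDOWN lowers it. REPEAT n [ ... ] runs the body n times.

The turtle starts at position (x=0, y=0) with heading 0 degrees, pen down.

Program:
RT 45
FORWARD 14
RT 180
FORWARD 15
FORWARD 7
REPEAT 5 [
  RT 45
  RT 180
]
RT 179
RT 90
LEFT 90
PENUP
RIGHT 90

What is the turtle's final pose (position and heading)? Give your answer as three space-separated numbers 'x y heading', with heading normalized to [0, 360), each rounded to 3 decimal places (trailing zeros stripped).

Answer: -5.657 5.657 181

Derivation:
Executing turtle program step by step:
Start: pos=(0,0), heading=0, pen down
RT 45: heading 0 -> 315
FD 14: (0,0) -> (9.899,-9.899) [heading=315, draw]
RT 180: heading 315 -> 135
FD 15: (9.899,-9.899) -> (-0.707,0.707) [heading=135, draw]
FD 7: (-0.707,0.707) -> (-5.657,5.657) [heading=135, draw]
REPEAT 5 [
  -- iteration 1/5 --
  RT 45: heading 135 -> 90
  RT 180: heading 90 -> 270
  -- iteration 2/5 --
  RT 45: heading 270 -> 225
  RT 180: heading 225 -> 45
  -- iteration 3/5 --
  RT 45: heading 45 -> 0
  RT 180: heading 0 -> 180
  -- iteration 4/5 --
  RT 45: heading 180 -> 135
  RT 180: heading 135 -> 315
  -- iteration 5/5 --
  RT 45: heading 315 -> 270
  RT 180: heading 270 -> 90
]
RT 179: heading 90 -> 271
RT 90: heading 271 -> 181
LT 90: heading 181 -> 271
PU: pen up
RT 90: heading 271 -> 181
Final: pos=(-5.657,5.657), heading=181, 3 segment(s) drawn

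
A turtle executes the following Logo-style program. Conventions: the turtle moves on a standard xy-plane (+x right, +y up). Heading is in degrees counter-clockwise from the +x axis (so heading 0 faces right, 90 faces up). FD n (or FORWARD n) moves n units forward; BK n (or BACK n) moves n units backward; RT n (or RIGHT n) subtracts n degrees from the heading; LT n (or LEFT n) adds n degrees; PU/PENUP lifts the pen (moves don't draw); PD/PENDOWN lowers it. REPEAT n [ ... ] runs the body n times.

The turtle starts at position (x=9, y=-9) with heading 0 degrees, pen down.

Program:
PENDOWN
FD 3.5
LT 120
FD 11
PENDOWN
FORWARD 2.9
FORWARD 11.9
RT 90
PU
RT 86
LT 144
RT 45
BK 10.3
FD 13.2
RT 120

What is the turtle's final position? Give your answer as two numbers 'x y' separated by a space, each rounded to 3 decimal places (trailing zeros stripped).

Executing turtle program step by step:
Start: pos=(9,-9), heading=0, pen down
PD: pen down
FD 3.5: (9,-9) -> (12.5,-9) [heading=0, draw]
LT 120: heading 0 -> 120
FD 11: (12.5,-9) -> (7,0.526) [heading=120, draw]
PD: pen down
FD 2.9: (7,0.526) -> (5.55,3.038) [heading=120, draw]
FD 11.9: (5.55,3.038) -> (-0.4,13.343) [heading=120, draw]
RT 90: heading 120 -> 30
PU: pen up
RT 86: heading 30 -> 304
LT 144: heading 304 -> 88
RT 45: heading 88 -> 43
BK 10.3: (-0.4,13.343) -> (-7.933,6.319) [heading=43, move]
FD 13.2: (-7.933,6.319) -> (1.721,15.321) [heading=43, move]
RT 120: heading 43 -> 283
Final: pos=(1.721,15.321), heading=283, 4 segment(s) drawn

Answer: 1.721 15.321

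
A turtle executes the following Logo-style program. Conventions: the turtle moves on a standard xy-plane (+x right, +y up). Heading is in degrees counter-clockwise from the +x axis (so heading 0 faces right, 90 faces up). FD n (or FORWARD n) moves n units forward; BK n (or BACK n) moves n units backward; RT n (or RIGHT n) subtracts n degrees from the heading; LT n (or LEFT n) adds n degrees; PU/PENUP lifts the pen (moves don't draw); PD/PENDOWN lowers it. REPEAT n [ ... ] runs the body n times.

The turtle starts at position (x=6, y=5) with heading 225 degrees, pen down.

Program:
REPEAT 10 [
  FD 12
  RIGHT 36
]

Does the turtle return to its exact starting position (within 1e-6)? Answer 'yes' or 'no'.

Answer: yes

Derivation:
Executing turtle program step by step:
Start: pos=(6,5), heading=225, pen down
REPEAT 10 [
  -- iteration 1/10 --
  FD 12: (6,5) -> (-2.485,-3.485) [heading=225, draw]
  RT 36: heading 225 -> 189
  -- iteration 2/10 --
  FD 12: (-2.485,-3.485) -> (-14.338,-5.362) [heading=189, draw]
  RT 36: heading 189 -> 153
  -- iteration 3/10 --
  FD 12: (-14.338,-5.362) -> (-25.03,0.085) [heading=153, draw]
  RT 36: heading 153 -> 117
  -- iteration 4/10 --
  FD 12: (-25.03,0.085) -> (-30.478,10.777) [heading=117, draw]
  RT 36: heading 117 -> 81
  -- iteration 5/10 --
  FD 12: (-30.478,10.777) -> (-28.6,22.63) [heading=81, draw]
  RT 36: heading 81 -> 45
  -- iteration 6/10 --
  FD 12: (-28.6,22.63) -> (-20.115,31.115) [heading=45, draw]
  RT 36: heading 45 -> 9
  -- iteration 7/10 --
  FD 12: (-20.115,31.115) -> (-8.263,32.992) [heading=9, draw]
  RT 36: heading 9 -> 333
  -- iteration 8/10 --
  FD 12: (-8.263,32.992) -> (2.429,27.544) [heading=333, draw]
  RT 36: heading 333 -> 297
  -- iteration 9/10 --
  FD 12: (2.429,27.544) -> (7.877,16.852) [heading=297, draw]
  RT 36: heading 297 -> 261
  -- iteration 10/10 --
  FD 12: (7.877,16.852) -> (6,5) [heading=261, draw]
  RT 36: heading 261 -> 225
]
Final: pos=(6,5), heading=225, 10 segment(s) drawn

Start position: (6, 5)
Final position: (6, 5)
Distance = 0; < 1e-6 -> CLOSED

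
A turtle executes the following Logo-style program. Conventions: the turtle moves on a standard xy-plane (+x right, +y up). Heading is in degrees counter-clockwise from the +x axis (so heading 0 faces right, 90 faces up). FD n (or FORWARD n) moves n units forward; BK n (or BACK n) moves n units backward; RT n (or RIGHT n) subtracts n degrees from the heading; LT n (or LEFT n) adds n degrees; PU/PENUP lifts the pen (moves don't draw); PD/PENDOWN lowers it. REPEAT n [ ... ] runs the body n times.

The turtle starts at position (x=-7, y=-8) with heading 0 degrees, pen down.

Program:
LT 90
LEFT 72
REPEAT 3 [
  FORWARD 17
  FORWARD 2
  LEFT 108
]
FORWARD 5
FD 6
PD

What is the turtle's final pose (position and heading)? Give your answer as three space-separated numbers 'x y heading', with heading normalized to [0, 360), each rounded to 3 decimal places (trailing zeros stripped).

Answer: -13.466 -6.358 126

Derivation:
Executing turtle program step by step:
Start: pos=(-7,-8), heading=0, pen down
LT 90: heading 0 -> 90
LT 72: heading 90 -> 162
REPEAT 3 [
  -- iteration 1/3 --
  FD 17: (-7,-8) -> (-23.168,-2.747) [heading=162, draw]
  FD 2: (-23.168,-2.747) -> (-25.07,-2.129) [heading=162, draw]
  LT 108: heading 162 -> 270
  -- iteration 2/3 --
  FD 17: (-25.07,-2.129) -> (-25.07,-19.129) [heading=270, draw]
  FD 2: (-25.07,-19.129) -> (-25.07,-21.129) [heading=270, draw]
  LT 108: heading 270 -> 18
  -- iteration 3/3 --
  FD 17: (-25.07,-21.129) -> (-8.902,-15.875) [heading=18, draw]
  FD 2: (-8.902,-15.875) -> (-7,-15.257) [heading=18, draw]
  LT 108: heading 18 -> 126
]
FD 5: (-7,-15.257) -> (-9.939,-11.212) [heading=126, draw]
FD 6: (-9.939,-11.212) -> (-13.466,-6.358) [heading=126, draw]
PD: pen down
Final: pos=(-13.466,-6.358), heading=126, 8 segment(s) drawn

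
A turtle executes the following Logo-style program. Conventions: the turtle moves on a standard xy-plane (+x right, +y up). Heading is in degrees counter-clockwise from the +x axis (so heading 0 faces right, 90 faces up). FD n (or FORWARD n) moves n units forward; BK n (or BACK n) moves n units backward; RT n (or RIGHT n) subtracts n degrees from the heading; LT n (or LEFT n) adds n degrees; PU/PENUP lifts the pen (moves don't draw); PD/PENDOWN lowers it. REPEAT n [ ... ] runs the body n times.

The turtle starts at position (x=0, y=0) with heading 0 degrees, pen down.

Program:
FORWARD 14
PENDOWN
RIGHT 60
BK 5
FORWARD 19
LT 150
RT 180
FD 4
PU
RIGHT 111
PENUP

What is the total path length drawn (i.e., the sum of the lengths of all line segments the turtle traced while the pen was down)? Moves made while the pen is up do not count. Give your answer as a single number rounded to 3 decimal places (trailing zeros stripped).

Answer: 42

Derivation:
Executing turtle program step by step:
Start: pos=(0,0), heading=0, pen down
FD 14: (0,0) -> (14,0) [heading=0, draw]
PD: pen down
RT 60: heading 0 -> 300
BK 5: (14,0) -> (11.5,4.33) [heading=300, draw]
FD 19: (11.5,4.33) -> (21,-12.124) [heading=300, draw]
LT 150: heading 300 -> 90
RT 180: heading 90 -> 270
FD 4: (21,-12.124) -> (21,-16.124) [heading=270, draw]
PU: pen up
RT 111: heading 270 -> 159
PU: pen up
Final: pos=(21,-16.124), heading=159, 4 segment(s) drawn

Segment lengths:
  seg 1: (0,0) -> (14,0), length = 14
  seg 2: (14,0) -> (11.5,4.33), length = 5
  seg 3: (11.5,4.33) -> (21,-12.124), length = 19
  seg 4: (21,-12.124) -> (21,-16.124), length = 4
Total = 42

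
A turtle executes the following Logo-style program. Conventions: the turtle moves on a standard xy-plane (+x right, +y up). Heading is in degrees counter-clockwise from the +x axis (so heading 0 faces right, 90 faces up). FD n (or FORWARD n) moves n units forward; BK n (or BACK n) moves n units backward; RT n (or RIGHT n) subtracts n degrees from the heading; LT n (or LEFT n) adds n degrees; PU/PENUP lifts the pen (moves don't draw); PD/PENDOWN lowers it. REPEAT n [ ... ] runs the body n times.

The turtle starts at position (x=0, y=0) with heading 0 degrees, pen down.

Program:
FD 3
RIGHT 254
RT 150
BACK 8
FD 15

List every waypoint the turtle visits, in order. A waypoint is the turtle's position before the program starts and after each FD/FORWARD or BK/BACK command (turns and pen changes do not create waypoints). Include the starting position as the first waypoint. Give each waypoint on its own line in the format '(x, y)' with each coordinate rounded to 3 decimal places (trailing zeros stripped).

Executing turtle program step by step:
Start: pos=(0,0), heading=0, pen down
FD 3: (0,0) -> (3,0) [heading=0, draw]
RT 254: heading 0 -> 106
RT 150: heading 106 -> 316
BK 8: (3,0) -> (-2.755,5.557) [heading=316, draw]
FD 15: (-2.755,5.557) -> (8.035,-4.863) [heading=316, draw]
Final: pos=(8.035,-4.863), heading=316, 3 segment(s) drawn
Waypoints (4 total):
(0, 0)
(3, 0)
(-2.755, 5.557)
(8.035, -4.863)

Answer: (0, 0)
(3, 0)
(-2.755, 5.557)
(8.035, -4.863)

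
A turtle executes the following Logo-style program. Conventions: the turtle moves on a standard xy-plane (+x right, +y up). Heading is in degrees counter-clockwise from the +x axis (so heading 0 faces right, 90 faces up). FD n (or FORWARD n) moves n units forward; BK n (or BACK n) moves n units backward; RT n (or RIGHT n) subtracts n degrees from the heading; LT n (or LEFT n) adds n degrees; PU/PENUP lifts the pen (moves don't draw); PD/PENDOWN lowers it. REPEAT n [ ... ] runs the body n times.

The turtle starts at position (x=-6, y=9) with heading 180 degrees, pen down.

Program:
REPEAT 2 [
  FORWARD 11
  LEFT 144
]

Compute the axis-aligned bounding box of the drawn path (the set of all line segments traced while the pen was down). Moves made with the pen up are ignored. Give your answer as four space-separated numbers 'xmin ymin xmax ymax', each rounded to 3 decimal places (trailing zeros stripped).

Answer: -17 2.534 -6 9

Derivation:
Executing turtle program step by step:
Start: pos=(-6,9), heading=180, pen down
REPEAT 2 [
  -- iteration 1/2 --
  FD 11: (-6,9) -> (-17,9) [heading=180, draw]
  LT 144: heading 180 -> 324
  -- iteration 2/2 --
  FD 11: (-17,9) -> (-8.101,2.534) [heading=324, draw]
  LT 144: heading 324 -> 108
]
Final: pos=(-8.101,2.534), heading=108, 2 segment(s) drawn

Segment endpoints: x in {-17, -8.101, -6}, y in {2.534, 9, 9}
xmin=-17, ymin=2.534, xmax=-6, ymax=9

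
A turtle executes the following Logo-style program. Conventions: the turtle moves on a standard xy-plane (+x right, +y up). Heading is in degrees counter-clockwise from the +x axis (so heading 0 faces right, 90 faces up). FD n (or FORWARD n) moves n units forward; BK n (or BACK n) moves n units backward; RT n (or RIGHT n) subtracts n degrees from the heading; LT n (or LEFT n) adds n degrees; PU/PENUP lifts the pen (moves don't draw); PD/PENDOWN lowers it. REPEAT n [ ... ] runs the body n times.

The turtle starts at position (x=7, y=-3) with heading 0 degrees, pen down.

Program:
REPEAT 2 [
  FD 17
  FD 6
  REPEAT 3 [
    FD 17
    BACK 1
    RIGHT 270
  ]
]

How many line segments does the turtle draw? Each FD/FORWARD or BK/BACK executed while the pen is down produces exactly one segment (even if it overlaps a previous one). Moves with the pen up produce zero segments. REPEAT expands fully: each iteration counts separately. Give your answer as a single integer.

Executing turtle program step by step:
Start: pos=(7,-3), heading=0, pen down
REPEAT 2 [
  -- iteration 1/2 --
  FD 17: (7,-3) -> (24,-3) [heading=0, draw]
  FD 6: (24,-3) -> (30,-3) [heading=0, draw]
  REPEAT 3 [
    -- iteration 1/3 --
    FD 17: (30,-3) -> (47,-3) [heading=0, draw]
    BK 1: (47,-3) -> (46,-3) [heading=0, draw]
    RT 270: heading 0 -> 90
    -- iteration 2/3 --
    FD 17: (46,-3) -> (46,14) [heading=90, draw]
    BK 1: (46,14) -> (46,13) [heading=90, draw]
    RT 270: heading 90 -> 180
    -- iteration 3/3 --
    FD 17: (46,13) -> (29,13) [heading=180, draw]
    BK 1: (29,13) -> (30,13) [heading=180, draw]
    RT 270: heading 180 -> 270
  ]
  -- iteration 2/2 --
  FD 17: (30,13) -> (30,-4) [heading=270, draw]
  FD 6: (30,-4) -> (30,-10) [heading=270, draw]
  REPEAT 3 [
    -- iteration 1/3 --
    FD 17: (30,-10) -> (30,-27) [heading=270, draw]
    BK 1: (30,-27) -> (30,-26) [heading=270, draw]
    RT 270: heading 270 -> 0
    -- iteration 2/3 --
    FD 17: (30,-26) -> (47,-26) [heading=0, draw]
    BK 1: (47,-26) -> (46,-26) [heading=0, draw]
    RT 270: heading 0 -> 90
    -- iteration 3/3 --
    FD 17: (46,-26) -> (46,-9) [heading=90, draw]
    BK 1: (46,-9) -> (46,-10) [heading=90, draw]
    RT 270: heading 90 -> 180
  ]
]
Final: pos=(46,-10), heading=180, 16 segment(s) drawn
Segments drawn: 16

Answer: 16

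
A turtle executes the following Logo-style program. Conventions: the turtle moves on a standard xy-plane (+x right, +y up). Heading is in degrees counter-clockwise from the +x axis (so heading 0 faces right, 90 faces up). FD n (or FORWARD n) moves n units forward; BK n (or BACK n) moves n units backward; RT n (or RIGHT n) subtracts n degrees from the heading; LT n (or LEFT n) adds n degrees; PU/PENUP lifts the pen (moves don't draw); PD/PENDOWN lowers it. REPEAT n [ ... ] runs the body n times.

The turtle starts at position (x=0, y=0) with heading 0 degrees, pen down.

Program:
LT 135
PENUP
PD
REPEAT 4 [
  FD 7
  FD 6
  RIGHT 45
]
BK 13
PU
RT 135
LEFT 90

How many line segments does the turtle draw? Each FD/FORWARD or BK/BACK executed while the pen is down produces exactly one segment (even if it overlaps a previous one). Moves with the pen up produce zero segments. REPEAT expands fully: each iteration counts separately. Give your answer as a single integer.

Answer: 9

Derivation:
Executing turtle program step by step:
Start: pos=(0,0), heading=0, pen down
LT 135: heading 0 -> 135
PU: pen up
PD: pen down
REPEAT 4 [
  -- iteration 1/4 --
  FD 7: (0,0) -> (-4.95,4.95) [heading=135, draw]
  FD 6: (-4.95,4.95) -> (-9.192,9.192) [heading=135, draw]
  RT 45: heading 135 -> 90
  -- iteration 2/4 --
  FD 7: (-9.192,9.192) -> (-9.192,16.192) [heading=90, draw]
  FD 6: (-9.192,16.192) -> (-9.192,22.192) [heading=90, draw]
  RT 45: heading 90 -> 45
  -- iteration 3/4 --
  FD 7: (-9.192,22.192) -> (-4.243,27.142) [heading=45, draw]
  FD 6: (-4.243,27.142) -> (0,31.385) [heading=45, draw]
  RT 45: heading 45 -> 0
  -- iteration 4/4 --
  FD 7: (0,31.385) -> (7,31.385) [heading=0, draw]
  FD 6: (7,31.385) -> (13,31.385) [heading=0, draw]
  RT 45: heading 0 -> 315
]
BK 13: (13,31.385) -> (3.808,40.577) [heading=315, draw]
PU: pen up
RT 135: heading 315 -> 180
LT 90: heading 180 -> 270
Final: pos=(3.808,40.577), heading=270, 9 segment(s) drawn
Segments drawn: 9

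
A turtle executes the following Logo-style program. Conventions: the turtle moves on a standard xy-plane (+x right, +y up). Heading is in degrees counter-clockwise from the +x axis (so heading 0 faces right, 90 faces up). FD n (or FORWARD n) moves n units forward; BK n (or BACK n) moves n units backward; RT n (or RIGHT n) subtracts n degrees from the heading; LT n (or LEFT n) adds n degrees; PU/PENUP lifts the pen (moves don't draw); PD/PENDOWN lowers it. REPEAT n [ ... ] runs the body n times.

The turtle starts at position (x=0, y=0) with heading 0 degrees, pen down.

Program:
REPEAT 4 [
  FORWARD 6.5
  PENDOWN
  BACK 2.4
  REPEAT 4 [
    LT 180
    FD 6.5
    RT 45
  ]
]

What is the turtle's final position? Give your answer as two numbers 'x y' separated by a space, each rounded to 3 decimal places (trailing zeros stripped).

Answer: 0 0

Derivation:
Executing turtle program step by step:
Start: pos=(0,0), heading=0, pen down
REPEAT 4 [
  -- iteration 1/4 --
  FD 6.5: (0,0) -> (6.5,0) [heading=0, draw]
  PD: pen down
  BK 2.4: (6.5,0) -> (4.1,0) [heading=0, draw]
  REPEAT 4 [
    -- iteration 1/4 --
    LT 180: heading 0 -> 180
    FD 6.5: (4.1,0) -> (-2.4,0) [heading=180, draw]
    RT 45: heading 180 -> 135
    -- iteration 2/4 --
    LT 180: heading 135 -> 315
    FD 6.5: (-2.4,0) -> (2.196,-4.596) [heading=315, draw]
    RT 45: heading 315 -> 270
    -- iteration 3/4 --
    LT 180: heading 270 -> 90
    FD 6.5: (2.196,-4.596) -> (2.196,1.904) [heading=90, draw]
    RT 45: heading 90 -> 45
    -- iteration 4/4 --
    LT 180: heading 45 -> 225
    FD 6.5: (2.196,1.904) -> (-2.4,-2.692) [heading=225, draw]
    RT 45: heading 225 -> 180
  ]
  -- iteration 2/4 --
  FD 6.5: (-2.4,-2.692) -> (-8.9,-2.692) [heading=180, draw]
  PD: pen down
  BK 2.4: (-8.9,-2.692) -> (-6.5,-2.692) [heading=180, draw]
  REPEAT 4 [
    -- iteration 1/4 --
    LT 180: heading 180 -> 0
    FD 6.5: (-6.5,-2.692) -> (0,-2.692) [heading=0, draw]
    RT 45: heading 0 -> 315
    -- iteration 2/4 --
    LT 180: heading 315 -> 135
    FD 6.5: (0,-2.692) -> (-4.596,1.904) [heading=135, draw]
    RT 45: heading 135 -> 90
    -- iteration 3/4 --
    LT 180: heading 90 -> 270
    FD 6.5: (-4.596,1.904) -> (-4.596,-4.596) [heading=270, draw]
    RT 45: heading 270 -> 225
    -- iteration 4/4 --
    LT 180: heading 225 -> 45
    FD 6.5: (-4.596,-4.596) -> (0,0) [heading=45, draw]
    RT 45: heading 45 -> 0
  ]
  -- iteration 3/4 --
  FD 6.5: (0,0) -> (6.5,0) [heading=0, draw]
  PD: pen down
  BK 2.4: (6.5,0) -> (4.1,0) [heading=0, draw]
  REPEAT 4 [
    -- iteration 1/4 --
    LT 180: heading 0 -> 180
    FD 6.5: (4.1,0) -> (-2.4,0) [heading=180, draw]
    RT 45: heading 180 -> 135
    -- iteration 2/4 --
    LT 180: heading 135 -> 315
    FD 6.5: (-2.4,0) -> (2.196,-4.596) [heading=315, draw]
    RT 45: heading 315 -> 270
    -- iteration 3/4 --
    LT 180: heading 270 -> 90
    FD 6.5: (2.196,-4.596) -> (2.196,1.904) [heading=90, draw]
    RT 45: heading 90 -> 45
    -- iteration 4/4 --
    LT 180: heading 45 -> 225
    FD 6.5: (2.196,1.904) -> (-2.4,-2.692) [heading=225, draw]
    RT 45: heading 225 -> 180
  ]
  -- iteration 4/4 --
  FD 6.5: (-2.4,-2.692) -> (-8.9,-2.692) [heading=180, draw]
  PD: pen down
  BK 2.4: (-8.9,-2.692) -> (-6.5,-2.692) [heading=180, draw]
  REPEAT 4 [
    -- iteration 1/4 --
    LT 180: heading 180 -> 0
    FD 6.5: (-6.5,-2.692) -> (0,-2.692) [heading=0, draw]
    RT 45: heading 0 -> 315
    -- iteration 2/4 --
    LT 180: heading 315 -> 135
    FD 6.5: (0,-2.692) -> (-4.596,1.904) [heading=135, draw]
    RT 45: heading 135 -> 90
    -- iteration 3/4 --
    LT 180: heading 90 -> 270
    FD 6.5: (-4.596,1.904) -> (-4.596,-4.596) [heading=270, draw]
    RT 45: heading 270 -> 225
    -- iteration 4/4 --
    LT 180: heading 225 -> 45
    FD 6.5: (-4.596,-4.596) -> (0,0) [heading=45, draw]
    RT 45: heading 45 -> 0
  ]
]
Final: pos=(0,0), heading=0, 24 segment(s) drawn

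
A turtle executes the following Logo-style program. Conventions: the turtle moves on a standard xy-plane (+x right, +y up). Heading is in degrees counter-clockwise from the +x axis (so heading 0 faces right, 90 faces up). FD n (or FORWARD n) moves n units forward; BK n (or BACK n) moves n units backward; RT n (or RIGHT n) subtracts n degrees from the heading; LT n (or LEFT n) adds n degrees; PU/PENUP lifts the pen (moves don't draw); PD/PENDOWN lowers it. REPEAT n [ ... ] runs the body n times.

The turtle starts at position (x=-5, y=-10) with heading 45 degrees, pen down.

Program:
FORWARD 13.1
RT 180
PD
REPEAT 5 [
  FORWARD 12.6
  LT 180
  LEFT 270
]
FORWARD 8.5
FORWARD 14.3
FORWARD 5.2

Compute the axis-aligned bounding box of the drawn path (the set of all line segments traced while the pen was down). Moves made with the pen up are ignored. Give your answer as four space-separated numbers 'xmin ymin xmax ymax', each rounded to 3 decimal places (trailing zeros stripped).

Executing turtle program step by step:
Start: pos=(-5,-10), heading=45, pen down
FD 13.1: (-5,-10) -> (4.263,-0.737) [heading=45, draw]
RT 180: heading 45 -> 225
PD: pen down
REPEAT 5 [
  -- iteration 1/5 --
  FD 12.6: (4.263,-0.737) -> (-4.646,-9.646) [heading=225, draw]
  LT 180: heading 225 -> 45
  LT 270: heading 45 -> 315
  -- iteration 2/5 --
  FD 12.6: (-4.646,-9.646) -> (4.263,-18.556) [heading=315, draw]
  LT 180: heading 315 -> 135
  LT 270: heading 135 -> 45
  -- iteration 3/5 --
  FD 12.6: (4.263,-18.556) -> (13.173,-9.646) [heading=45, draw]
  LT 180: heading 45 -> 225
  LT 270: heading 225 -> 135
  -- iteration 4/5 --
  FD 12.6: (13.173,-9.646) -> (4.263,-0.737) [heading=135, draw]
  LT 180: heading 135 -> 315
  LT 270: heading 315 -> 225
  -- iteration 5/5 --
  FD 12.6: (4.263,-0.737) -> (-4.646,-9.646) [heading=225, draw]
  LT 180: heading 225 -> 45
  LT 270: heading 45 -> 315
]
FD 8.5: (-4.646,-9.646) -> (1.364,-15.657) [heading=315, draw]
FD 14.3: (1.364,-15.657) -> (11.476,-25.768) [heading=315, draw]
FD 5.2: (11.476,-25.768) -> (15.153,-29.445) [heading=315, draw]
Final: pos=(15.153,-29.445), heading=315, 9 segment(s) drawn

Segment endpoints: x in {-5, -4.646, -4.646, 1.364, 4.263, 4.263, 11.476, 13.173, 15.153}, y in {-29.445, -25.768, -18.556, -15.657, -10, -9.646, -9.646, -9.646, -0.737, -0.737}
xmin=-5, ymin=-29.445, xmax=15.153, ymax=-0.737

Answer: -5 -29.445 15.153 -0.737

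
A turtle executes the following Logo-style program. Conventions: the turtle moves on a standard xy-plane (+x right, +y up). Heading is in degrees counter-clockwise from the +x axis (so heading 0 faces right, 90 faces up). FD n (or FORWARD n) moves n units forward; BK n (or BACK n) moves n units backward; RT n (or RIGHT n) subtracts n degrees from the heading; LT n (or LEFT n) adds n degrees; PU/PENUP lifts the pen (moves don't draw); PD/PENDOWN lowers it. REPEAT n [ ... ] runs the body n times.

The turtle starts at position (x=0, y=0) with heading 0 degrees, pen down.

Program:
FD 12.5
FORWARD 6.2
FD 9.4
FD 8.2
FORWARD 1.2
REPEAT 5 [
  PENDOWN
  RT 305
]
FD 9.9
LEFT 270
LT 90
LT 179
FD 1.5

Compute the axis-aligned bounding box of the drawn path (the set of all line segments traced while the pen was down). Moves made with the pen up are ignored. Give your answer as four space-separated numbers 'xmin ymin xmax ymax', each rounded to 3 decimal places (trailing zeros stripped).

Answer: 0 -9.862 38.363 0

Derivation:
Executing turtle program step by step:
Start: pos=(0,0), heading=0, pen down
FD 12.5: (0,0) -> (12.5,0) [heading=0, draw]
FD 6.2: (12.5,0) -> (18.7,0) [heading=0, draw]
FD 9.4: (18.7,0) -> (28.1,0) [heading=0, draw]
FD 8.2: (28.1,0) -> (36.3,0) [heading=0, draw]
FD 1.2: (36.3,0) -> (37.5,0) [heading=0, draw]
REPEAT 5 [
  -- iteration 1/5 --
  PD: pen down
  RT 305: heading 0 -> 55
  -- iteration 2/5 --
  PD: pen down
  RT 305: heading 55 -> 110
  -- iteration 3/5 --
  PD: pen down
  RT 305: heading 110 -> 165
  -- iteration 4/5 --
  PD: pen down
  RT 305: heading 165 -> 220
  -- iteration 5/5 --
  PD: pen down
  RT 305: heading 220 -> 275
]
FD 9.9: (37.5,0) -> (38.363,-9.862) [heading=275, draw]
LT 270: heading 275 -> 185
LT 90: heading 185 -> 275
LT 179: heading 275 -> 94
FD 1.5: (38.363,-9.862) -> (38.258,-8.366) [heading=94, draw]
Final: pos=(38.258,-8.366), heading=94, 7 segment(s) drawn

Segment endpoints: x in {0, 12.5, 18.7, 28.1, 36.3, 37.5, 38.258, 38.363}, y in {-9.862, -8.366, 0}
xmin=0, ymin=-9.862, xmax=38.363, ymax=0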